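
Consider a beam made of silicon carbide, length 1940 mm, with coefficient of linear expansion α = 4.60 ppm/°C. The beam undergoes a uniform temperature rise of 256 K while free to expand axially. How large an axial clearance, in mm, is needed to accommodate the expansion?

2.28 mm

ΔL = α·L₀·ΔT = 4.60×10⁻⁶ × 1940 mm × 256.0 K = 2.28 mm.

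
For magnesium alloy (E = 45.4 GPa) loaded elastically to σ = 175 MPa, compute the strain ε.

ε = σ/E = 175 / 45400 = 3.85×10⁻³.

3.85×10⁻³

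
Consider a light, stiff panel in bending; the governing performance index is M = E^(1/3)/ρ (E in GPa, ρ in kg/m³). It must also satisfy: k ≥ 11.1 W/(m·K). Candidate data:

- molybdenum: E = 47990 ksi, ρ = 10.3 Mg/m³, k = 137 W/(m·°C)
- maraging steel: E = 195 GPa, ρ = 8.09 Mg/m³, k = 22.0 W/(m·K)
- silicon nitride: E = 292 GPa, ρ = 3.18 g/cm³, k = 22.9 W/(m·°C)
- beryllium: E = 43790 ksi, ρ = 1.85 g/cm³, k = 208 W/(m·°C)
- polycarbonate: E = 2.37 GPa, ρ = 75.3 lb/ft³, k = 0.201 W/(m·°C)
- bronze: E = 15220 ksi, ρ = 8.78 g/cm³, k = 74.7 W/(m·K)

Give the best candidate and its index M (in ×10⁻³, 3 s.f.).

beryllium, M = 3.63×10⁻³

Screen on constraints: k ≥ 11.1 W/(m·K). Survivors: molybdenum, maraging steel, silicon nitride, beryllium, bronze.
Convert each candidate to consistent units, then evaluate M:
  molybdenum: E = 330.9 GPa, ρ = 10300 kg/m³
  maraging steel: E = 195.0 GPa, ρ = 8090 kg/m³
  silicon nitride: E = 292.0 GPa, ρ = 3180 kg/m³
  beryllium: E = 301.9 GPa, ρ = 1850 kg/m³
  bronze: E = 104.9 GPa, ρ = 8780 kg/m³
  beryllium: M = 3.63×10⁻³
  silicon nitride: M = 2.09×10⁻³
  maraging steel: M = 0.717×10⁻³
  molybdenum: M = 0.672×10⁻³
  bronze: M = 0.537×10⁻³
Beryllium ranks first.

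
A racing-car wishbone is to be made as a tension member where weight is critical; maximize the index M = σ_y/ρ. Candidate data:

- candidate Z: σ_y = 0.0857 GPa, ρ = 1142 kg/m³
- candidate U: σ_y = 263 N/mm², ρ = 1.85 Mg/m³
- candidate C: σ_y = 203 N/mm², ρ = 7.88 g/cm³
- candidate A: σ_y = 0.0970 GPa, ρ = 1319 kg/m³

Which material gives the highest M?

candidate U

In SI units:
  candidate Z: σ_y = 85.70 MPa, ρ = 1142 kg/m³
  candidate U: σ_y = 263.0 MPa, ρ = 1850 kg/m³
  candidate C: σ_y = 203.0 MPa, ρ = 7880 kg/m³
  candidate A: σ_y = 97.00 MPa, ρ = 1319 kg/m³
  candidate U: M = 142 kN·m/kg
  candidate Z: M = 75.0 kN·m/kg
  candidate A: M = 73.5 kN·m/kg
  candidate C: M = 25.8 kN·m/kg
The maximum is for candidate U.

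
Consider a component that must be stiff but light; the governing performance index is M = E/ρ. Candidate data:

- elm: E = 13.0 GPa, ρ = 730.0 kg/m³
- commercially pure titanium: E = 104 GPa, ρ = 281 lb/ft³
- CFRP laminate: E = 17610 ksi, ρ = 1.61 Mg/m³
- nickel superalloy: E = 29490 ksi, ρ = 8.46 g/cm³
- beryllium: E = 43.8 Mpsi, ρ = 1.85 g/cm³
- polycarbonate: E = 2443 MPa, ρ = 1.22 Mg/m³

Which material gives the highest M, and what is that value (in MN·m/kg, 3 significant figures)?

beryllium, M = 163 MN·m/kg

Convert each candidate to consistent units, then evaluate M:
  elm: E = 13.00 GPa, ρ = 730.0 kg/m³
  commercially pure titanium: E = 104.0 GPa, ρ = 4501 kg/m³
  CFRP laminate: E = 121.4 GPa, ρ = 1610 kg/m³
  nickel superalloy: E = 203.3 GPa, ρ = 8460 kg/m³
  beryllium: E = 302.0 GPa, ρ = 1850 kg/m³
  polycarbonate: E = 2.443 GPa, ρ = 1220 kg/m³
  beryllium: M = 163 MN·m/kg
  CFRP laminate: M = 75.4 MN·m/kg
  nickel superalloy: M = 24.0 MN·m/kg
  commercially pure titanium: M = 23.1 MN·m/kg
  elm: M = 17.8 MN·m/kg
  polycarbonate: M = 2.00 MN·m/kg
The maximum is for beryllium.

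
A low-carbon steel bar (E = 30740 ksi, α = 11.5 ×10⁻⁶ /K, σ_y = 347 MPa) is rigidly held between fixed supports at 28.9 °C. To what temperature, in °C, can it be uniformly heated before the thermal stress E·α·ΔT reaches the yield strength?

E = 30740 ksi = 211.9 GPa.
E·α·ΔT = 347.0 MPa ⇒ ΔT = 347.0 / (211.9×10³ × 11.5×10⁻⁶) = 142.4 K.
T = 28.9 + 142.4 = 171.3 °C.

171 °C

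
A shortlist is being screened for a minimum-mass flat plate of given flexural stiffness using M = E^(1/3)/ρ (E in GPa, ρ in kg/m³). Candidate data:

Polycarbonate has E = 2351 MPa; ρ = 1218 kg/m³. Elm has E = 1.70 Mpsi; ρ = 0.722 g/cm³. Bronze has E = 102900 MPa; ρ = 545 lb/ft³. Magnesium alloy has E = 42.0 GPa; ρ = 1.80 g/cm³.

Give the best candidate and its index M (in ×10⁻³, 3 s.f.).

After converting to SI:
  polycarbonate: E = 2.351 GPa, ρ = 1218 kg/m³
  elm: E = 11.72 GPa, ρ = 722.0 kg/m³
  bronze: E = 102.9 GPa, ρ = 8730 kg/m³
  magnesium alloy: E = 42.00 GPa, ρ = 1800 kg/m³
  elm: M = 3.15×10⁻³
  magnesium alloy: M = 1.93×10⁻³
  polycarbonate: M = 1.09×10⁻³
  bronze: M = 0.537×10⁻³
Highest index: elm.

elm, M = 3.15×10⁻³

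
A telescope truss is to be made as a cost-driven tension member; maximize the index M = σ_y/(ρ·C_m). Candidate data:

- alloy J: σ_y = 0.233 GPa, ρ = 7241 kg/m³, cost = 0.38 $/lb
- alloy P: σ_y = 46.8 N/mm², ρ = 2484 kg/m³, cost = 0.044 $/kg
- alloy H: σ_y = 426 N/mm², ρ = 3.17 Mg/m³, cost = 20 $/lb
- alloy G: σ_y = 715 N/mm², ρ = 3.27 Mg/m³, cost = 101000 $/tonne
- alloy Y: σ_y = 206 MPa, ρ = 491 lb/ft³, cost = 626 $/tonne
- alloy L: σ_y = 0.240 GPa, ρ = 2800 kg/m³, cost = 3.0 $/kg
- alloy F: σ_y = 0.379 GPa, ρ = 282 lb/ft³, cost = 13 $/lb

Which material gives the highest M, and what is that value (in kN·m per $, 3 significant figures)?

alloy P, M = 428 kN·m per $

Putting every candidate on a common basis:
  alloy J: σ_y = 233.0 MPa, ρ = 7241 kg/m³, cost = 0.8377 $/kg
  alloy P: σ_y = 46.80 MPa, ρ = 2484 kg/m³, cost = 0.04400 $/kg
  alloy H: σ_y = 426.0 MPa, ρ = 3170 kg/m³, cost = 44.09 $/kg
  alloy G: σ_y = 715.0 MPa, ρ = 3270 kg/m³, cost = 101.0 $/kg
  alloy Y: σ_y = 206.0 MPa, ρ = 7865 kg/m³, cost = 0.6260 $/kg
  alloy L: σ_y = 240.0 MPa, ρ = 2800 kg/m³, cost = 3.000 $/kg
  alloy F: σ_y = 379.0 MPa, ρ = 4517 kg/m³, cost = 28.66 $/kg
  alloy P: M = 428 kN·m per $
  alloy Y: M = 41.8 kN·m per $
  alloy J: M = 38.4 kN·m per $
  alloy L: M = 28.6 kN·m per $
  alloy H: M = 3.05 kN·m per $
  alloy F: M = 2.93 kN·m per $
  alloy G: M = 2.16 kN·m per $
Highest index: alloy P.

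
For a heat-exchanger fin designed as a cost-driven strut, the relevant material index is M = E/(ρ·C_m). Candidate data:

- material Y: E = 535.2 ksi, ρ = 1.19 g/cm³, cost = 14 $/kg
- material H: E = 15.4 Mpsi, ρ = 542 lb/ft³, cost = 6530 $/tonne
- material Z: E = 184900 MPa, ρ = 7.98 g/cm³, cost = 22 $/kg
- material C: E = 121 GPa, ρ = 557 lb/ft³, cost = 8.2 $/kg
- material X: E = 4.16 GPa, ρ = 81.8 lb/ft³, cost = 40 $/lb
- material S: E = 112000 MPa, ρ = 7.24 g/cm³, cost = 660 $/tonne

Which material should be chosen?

Putting every candidate on a common basis:
  material Y: E = 3.690 GPa, ρ = 1190 kg/m³, cost = 14.00 $/kg
  material H: E = 106.2 GPa, ρ = 8682 kg/m³, cost = 6.530 $/kg
  material Z: E = 184.9 GPa, ρ = 7980 kg/m³, cost = 22.00 $/kg
  material C: E = 121.0 GPa, ρ = 8922 kg/m³, cost = 8.200 $/kg
  material X: E = 4.160 GPa, ρ = 1310 kg/m³, cost = 88.18 $/kg
  material S: E = 112.0 GPa, ρ = 7240 kg/m³, cost = 0.6600 $/kg
  material S: M = 23.4 MN·m per $
  material H: M = 1.87 MN·m per $
  material C: M = 1.65 MN·m per $
  material Z: M = 1.05 MN·m per $
  material Y: M = 0.221 MN·m per $
  material X: M = 0.0360 MN·m per $
The maximum is for material S.

material S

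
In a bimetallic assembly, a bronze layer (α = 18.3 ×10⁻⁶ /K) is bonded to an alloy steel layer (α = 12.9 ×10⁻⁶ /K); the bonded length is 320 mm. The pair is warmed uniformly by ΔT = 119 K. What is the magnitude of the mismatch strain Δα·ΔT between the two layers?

6.43×10⁻⁴

Δα = |18.3 − 12.9|×10⁻⁶/K = 5.40×10⁻⁶/K.
Mismatch strain = Δα·ΔT = 5.40×10⁻⁶ × 119.0 = 6.43×10⁻⁴.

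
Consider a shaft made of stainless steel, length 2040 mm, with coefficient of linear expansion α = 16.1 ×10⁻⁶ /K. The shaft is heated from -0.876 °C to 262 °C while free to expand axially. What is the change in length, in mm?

ΔT = 262 − (-0.876) = 262.9 K.
ΔL = α·L₀·ΔT = 16.1×10⁻⁶ × 2040 mm × 262.9 K = 8.63 mm.

8.63 mm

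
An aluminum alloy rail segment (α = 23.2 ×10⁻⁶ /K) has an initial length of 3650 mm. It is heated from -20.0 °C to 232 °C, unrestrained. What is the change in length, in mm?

21.3 mm

ΔT = 232 − (-20.0) = 252.0 K.
ΔL = α·L₀·ΔT = 23.2×10⁻⁶ × 3650 mm × 252.0 K = 21.3 mm.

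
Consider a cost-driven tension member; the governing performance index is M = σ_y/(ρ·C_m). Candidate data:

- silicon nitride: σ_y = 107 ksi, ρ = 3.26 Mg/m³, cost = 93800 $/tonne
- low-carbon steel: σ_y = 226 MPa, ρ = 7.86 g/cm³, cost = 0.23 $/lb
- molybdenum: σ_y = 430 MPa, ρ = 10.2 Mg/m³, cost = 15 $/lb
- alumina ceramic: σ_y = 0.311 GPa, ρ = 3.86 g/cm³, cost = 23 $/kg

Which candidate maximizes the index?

low-carbon steel

Putting every candidate on a common basis:
  silicon nitride: σ_y = 737.7 MPa, ρ = 3260 kg/m³, cost = 93.80 $/kg
  low-carbon steel: σ_y = 226.0 MPa, ρ = 7860 kg/m³, cost = 0.5071 $/kg
  molybdenum: σ_y = 430.0 MPa, ρ = 10200 kg/m³, cost = 33.07 $/kg
  alumina ceramic: σ_y = 311.0 MPa, ρ = 3860 kg/m³, cost = 23.00 $/kg
  low-carbon steel: M = 56.7 kN·m per $
  alumina ceramic: M = 3.50 kN·m per $
  silicon nitride: M = 2.41 kN·m per $
  molybdenum: M = 1.27 kN·m per $
Highest index: low-carbon steel.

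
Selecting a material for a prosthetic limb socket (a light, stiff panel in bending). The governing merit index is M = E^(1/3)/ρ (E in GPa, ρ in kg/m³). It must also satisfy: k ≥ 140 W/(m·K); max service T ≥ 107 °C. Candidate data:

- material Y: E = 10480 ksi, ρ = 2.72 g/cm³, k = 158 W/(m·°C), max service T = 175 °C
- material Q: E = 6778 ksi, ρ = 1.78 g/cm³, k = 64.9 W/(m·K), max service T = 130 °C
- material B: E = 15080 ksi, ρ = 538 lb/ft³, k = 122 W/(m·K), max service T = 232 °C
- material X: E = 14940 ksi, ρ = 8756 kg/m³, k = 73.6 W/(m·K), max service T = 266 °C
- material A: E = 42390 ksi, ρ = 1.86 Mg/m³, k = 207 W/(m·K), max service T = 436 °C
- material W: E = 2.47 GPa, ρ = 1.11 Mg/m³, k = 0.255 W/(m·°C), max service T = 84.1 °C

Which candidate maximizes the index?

material A

Screen on constraints: k ≥ 140 W/(m·K); max service T ≥ 107 °C. Survivors: material Y, material A.
In SI units:
  material Y: E = 72.26 GPa, ρ = 2720 kg/m³
  material A: E = 292.3 GPa, ρ = 1860 kg/m³
  material A: M = 3.57×10⁻³
  material Y: M = 1.53×10⁻³
Material A has the largest M.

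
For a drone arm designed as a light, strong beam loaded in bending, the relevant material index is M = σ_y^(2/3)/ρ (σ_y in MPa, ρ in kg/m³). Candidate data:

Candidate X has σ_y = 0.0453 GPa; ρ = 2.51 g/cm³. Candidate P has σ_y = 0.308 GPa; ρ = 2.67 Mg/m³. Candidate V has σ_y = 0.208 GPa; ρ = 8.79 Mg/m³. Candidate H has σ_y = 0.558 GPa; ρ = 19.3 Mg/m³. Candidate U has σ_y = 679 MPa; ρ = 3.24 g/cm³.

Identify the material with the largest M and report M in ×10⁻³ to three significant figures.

Convert each candidate to consistent units, then evaluate M:
  candidate X: σ_y = 45.30 MPa, ρ = 2510 kg/m³
  candidate P: σ_y = 308.0 MPa, ρ = 2670 kg/m³
  candidate V: σ_y = 208.0 MPa, ρ = 8790 kg/m³
  candidate H: σ_y = 558.0 MPa, ρ = 19300 kg/m³
  candidate U: σ_y = 679.0 MPa, ρ = 3240 kg/m³
  candidate U: M = 23.8×10⁻³
  candidate P: M = 17.1×10⁻³
  candidate X: M = 5.06×10⁻³
  candidate V: M = 3.99×10⁻³
  candidate H: M = 3.51×10⁻³
Candidate U ranks first.

candidate U, M = 23.8×10⁻³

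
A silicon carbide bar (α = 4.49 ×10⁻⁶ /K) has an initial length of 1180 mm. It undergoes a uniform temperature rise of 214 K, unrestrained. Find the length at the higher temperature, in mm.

1181.1 mm

ΔL = α·L₀·ΔT = 4.49×10⁻⁶ × 1180 mm × 214.0 K = 1.13 mm.
L = L₀ + ΔL = 1180 + 1.13 = 1181.1 mm.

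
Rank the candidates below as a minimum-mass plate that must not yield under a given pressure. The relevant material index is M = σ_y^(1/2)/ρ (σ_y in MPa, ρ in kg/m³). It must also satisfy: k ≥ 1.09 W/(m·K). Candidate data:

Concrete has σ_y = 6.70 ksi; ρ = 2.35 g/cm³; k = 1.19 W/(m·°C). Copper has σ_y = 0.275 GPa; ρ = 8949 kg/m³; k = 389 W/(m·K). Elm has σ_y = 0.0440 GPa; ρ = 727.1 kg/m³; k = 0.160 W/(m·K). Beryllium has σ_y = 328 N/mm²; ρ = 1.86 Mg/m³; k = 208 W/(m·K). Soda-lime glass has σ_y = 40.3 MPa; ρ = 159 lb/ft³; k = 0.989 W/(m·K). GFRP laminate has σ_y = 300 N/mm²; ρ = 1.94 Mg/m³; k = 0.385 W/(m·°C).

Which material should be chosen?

Screen on constraints: k ≥ 1.09 W/(m·K). Survivors: concrete, copper, beryllium.
In SI units:
  concrete: σ_y = 46.19 MPa, ρ = 2350 kg/m³
  copper: σ_y = 275.0 MPa, ρ = 8949 kg/m³
  beryllium: σ_y = 328.0 MPa, ρ = 1860 kg/m³
  beryllium: M = 9.74×10⁻³
  concrete: M = 2.89×10⁻³
  copper: M = 1.85×10⁻³
Beryllium has the largest M.

beryllium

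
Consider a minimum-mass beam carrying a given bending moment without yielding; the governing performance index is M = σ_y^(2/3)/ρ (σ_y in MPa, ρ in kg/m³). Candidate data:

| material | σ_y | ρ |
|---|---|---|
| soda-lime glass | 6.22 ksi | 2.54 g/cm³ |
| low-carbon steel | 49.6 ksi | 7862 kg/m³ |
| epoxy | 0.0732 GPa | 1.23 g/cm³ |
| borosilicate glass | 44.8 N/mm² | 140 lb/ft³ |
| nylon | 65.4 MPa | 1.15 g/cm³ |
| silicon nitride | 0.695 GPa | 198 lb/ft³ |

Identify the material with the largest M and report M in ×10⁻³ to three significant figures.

silicon nitride, M = 24.7×10⁻³

Normalizing units and computing the index:
  soda-lime glass: σ_y = 42.89 MPa, ρ = 2540 kg/m³
  low-carbon steel: σ_y = 342.0 MPa, ρ = 7862 kg/m³
  epoxy: σ_y = 73.20 MPa, ρ = 1230 kg/m³
  borosilicate glass: σ_y = 44.80 MPa, ρ = 2243 kg/m³
  nylon: σ_y = 65.40 MPa, ρ = 1150 kg/m³
  silicon nitride: σ_y = 695.0 MPa, ρ = 3172 kg/m³
  silicon nitride: M = 24.7×10⁻³
  epoxy: M = 14.2×10⁻³
  nylon: M = 14.1×10⁻³
  low-carbon steel: M = 6.22×10⁻³
  borosilicate glass: M = 5.62×10⁻³
  soda-lime glass: M = 4.82×10⁻³
The maximum is for silicon nitride.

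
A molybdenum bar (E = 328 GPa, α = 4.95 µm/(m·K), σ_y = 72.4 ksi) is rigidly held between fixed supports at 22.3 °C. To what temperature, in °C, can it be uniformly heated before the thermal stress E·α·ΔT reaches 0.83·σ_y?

277 °C

σ_y = 72.4 ksi = 499.2 MPa.
E·α·ΔT = 414.3 MPa ⇒ ΔT = 414.3 / (328.0×10³ × 4.95×10⁻⁶) = 255.2 K.
T = 22.3 + 255.2 = 277.5 °C.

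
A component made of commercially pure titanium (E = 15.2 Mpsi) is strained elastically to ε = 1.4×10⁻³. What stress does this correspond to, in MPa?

E = 15.2 Mpsi = 104.8 GPa.
σ = E·ε = 104800 MPa × 1.4×10⁻³ = 147 MPa.

147 MPa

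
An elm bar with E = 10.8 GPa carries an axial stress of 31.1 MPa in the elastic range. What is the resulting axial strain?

ε = σ/E = 31.1 / 10800 = 2.88×10⁻³.

2.88×10⁻³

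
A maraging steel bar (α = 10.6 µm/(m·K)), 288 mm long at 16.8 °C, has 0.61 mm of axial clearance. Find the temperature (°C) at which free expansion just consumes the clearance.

217 °C

α·L₀·ΔT = 0.61 mm ⇒ ΔT = 0.61 / (10.6×10⁻⁶ × 288.0) = 199.8 K.
T = 16.8 + 199.8 = 216.6 °C.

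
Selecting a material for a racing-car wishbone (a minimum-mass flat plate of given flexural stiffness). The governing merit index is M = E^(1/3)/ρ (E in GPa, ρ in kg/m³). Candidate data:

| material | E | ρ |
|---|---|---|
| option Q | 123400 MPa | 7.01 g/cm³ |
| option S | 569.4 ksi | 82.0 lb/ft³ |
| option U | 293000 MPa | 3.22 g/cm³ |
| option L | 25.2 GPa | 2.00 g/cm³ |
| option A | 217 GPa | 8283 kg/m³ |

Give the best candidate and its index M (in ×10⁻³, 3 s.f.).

After converting to SI:
  option Q: E = 123.4 GPa, ρ = 7010 kg/m³
  option S: E = 3.926 GPa, ρ = 1314 kg/m³
  option U: E = 293.0 GPa, ρ = 3220 kg/m³
  option L: E = 25.20 GPa, ρ = 2000 kg/m³
  option A: E = 217.0 GPa, ρ = 8283 kg/m³
  option U: M = 2.06×10⁻³
  option L: M = 1.47×10⁻³
  option S: M = 1.20×10⁻³
  option A: M = 0.725×10⁻³
  option Q: M = 0.710×10⁻³
The maximum is for option U.

option U, M = 2.06×10⁻³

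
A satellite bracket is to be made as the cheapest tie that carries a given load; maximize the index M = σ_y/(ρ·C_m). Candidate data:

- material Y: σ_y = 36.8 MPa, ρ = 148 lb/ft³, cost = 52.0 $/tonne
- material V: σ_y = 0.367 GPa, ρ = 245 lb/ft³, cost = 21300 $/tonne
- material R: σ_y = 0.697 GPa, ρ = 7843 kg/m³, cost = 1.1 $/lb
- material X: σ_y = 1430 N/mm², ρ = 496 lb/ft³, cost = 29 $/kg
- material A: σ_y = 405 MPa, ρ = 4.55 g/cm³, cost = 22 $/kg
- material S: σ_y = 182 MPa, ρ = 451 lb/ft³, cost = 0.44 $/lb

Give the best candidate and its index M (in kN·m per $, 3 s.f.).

material Y, M = 299 kN·m per $

Convert each candidate to consistent units, then evaluate M:
  material Y: σ_y = 36.80 MPa, ρ = 2371 kg/m³, cost = 0.05200 $/kg
  material V: σ_y = 367.0 MPa, ρ = 3925 kg/m³, cost = 21.30 $/kg
  material R: σ_y = 697.0 MPa, ρ = 7843 kg/m³, cost = 2.425 $/kg
  material X: σ_y = 1430 MPa, ρ = 7945 kg/m³, cost = 29.00 $/kg
  material A: σ_y = 405.0 MPa, ρ = 4550 kg/m³, cost = 22.00 $/kg
  material S: σ_y = 182.0 MPa, ρ = 7224 kg/m³, cost = 0.9700 $/kg
  material Y: M = 299 kN·m per $
  material R: M = 36.6 kN·m per $
  material S: M = 26.0 kN·m per $
  material X: M = 6.21 kN·m per $
  material V: M = 4.39 kN·m per $
  material A: M = 4.05 kN·m per $
Material Y ranks first.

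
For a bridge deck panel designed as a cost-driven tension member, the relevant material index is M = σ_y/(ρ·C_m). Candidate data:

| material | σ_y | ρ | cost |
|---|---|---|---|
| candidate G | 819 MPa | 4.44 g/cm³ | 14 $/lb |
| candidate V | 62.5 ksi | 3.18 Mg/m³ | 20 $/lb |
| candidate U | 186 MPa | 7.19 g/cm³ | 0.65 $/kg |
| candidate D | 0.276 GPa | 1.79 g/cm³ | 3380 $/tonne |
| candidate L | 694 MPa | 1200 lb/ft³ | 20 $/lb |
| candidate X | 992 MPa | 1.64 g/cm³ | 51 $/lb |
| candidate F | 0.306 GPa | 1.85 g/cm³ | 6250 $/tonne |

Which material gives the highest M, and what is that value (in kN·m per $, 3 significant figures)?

candidate D, M = 45.6 kN·m per $

After converting to SI:
  candidate G: σ_y = 819.0 MPa, ρ = 4440 kg/m³, cost = 30.86 $/kg
  candidate V: σ_y = 430.9 MPa, ρ = 3180 kg/m³, cost = 44.09 $/kg
  candidate U: σ_y = 186.0 MPa, ρ = 7190 kg/m³, cost = 0.6500 $/kg
  candidate D: σ_y = 276.0 MPa, ρ = 1790 kg/m³, cost = 3.380 $/kg
  candidate L: σ_y = 694.0 MPa, ρ = 19220 kg/m³, cost = 44.09 $/kg
  candidate X: σ_y = 992.0 MPa, ρ = 1640 kg/m³, cost = 112.4 $/kg
  candidate F: σ_y = 306.0 MPa, ρ = 1850 kg/m³, cost = 6.250 $/kg
  candidate D: M = 45.6 kN·m per $
  candidate U: M = 39.8 kN·m per $
  candidate F: M = 26.5 kN·m per $
  candidate G: M = 5.98 kN·m per $
  candidate X: M = 5.38 kN·m per $
  candidate V: M = 3.07 kN·m per $
  candidate L: M = 0.819 kN·m per $
Candidate D has the largest M.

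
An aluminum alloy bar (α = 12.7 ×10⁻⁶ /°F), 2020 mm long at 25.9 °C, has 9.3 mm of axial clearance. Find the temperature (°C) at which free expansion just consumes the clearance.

227 °C

α = 12.7×10⁻⁶/°F × 9/5 = 22.9×10⁻⁶/K.
α·L₀·ΔT = 9.3 mm ⇒ ΔT = 9.3 / (22.9×10⁻⁶ × 2020.0) = 201.4 K.
T = 25.9 + 201.4 = 227.3 °C.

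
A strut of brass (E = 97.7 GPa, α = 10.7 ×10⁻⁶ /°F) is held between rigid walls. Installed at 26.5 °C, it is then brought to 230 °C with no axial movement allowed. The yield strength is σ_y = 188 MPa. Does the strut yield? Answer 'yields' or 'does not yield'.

yields

α = 10.7×10⁻⁶/°F × 9/5 = 19.3×10⁻⁶/K.
ΔT = 203.5 K. Constrained thermal stress σ = E·α·ΔT = 97.70×10³ MPa × 19.3×10⁻⁶ × 203.5 = 383 MPa (compressive).
Compare to σ_y = 188 MPa: σ ≥ σ_y, so it yields.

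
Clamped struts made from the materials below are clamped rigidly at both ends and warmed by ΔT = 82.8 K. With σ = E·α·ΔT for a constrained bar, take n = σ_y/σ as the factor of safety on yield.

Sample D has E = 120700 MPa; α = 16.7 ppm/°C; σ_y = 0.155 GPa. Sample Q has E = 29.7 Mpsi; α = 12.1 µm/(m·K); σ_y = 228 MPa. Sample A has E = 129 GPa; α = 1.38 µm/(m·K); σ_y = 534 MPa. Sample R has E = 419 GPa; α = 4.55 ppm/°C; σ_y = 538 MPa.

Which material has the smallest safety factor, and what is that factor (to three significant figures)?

With everything in SI (GPa, ×10⁻⁶/K, MPa):
  sample D: E = 120.7, α = 16.7, σ_y = 155.0 → σ = 167 MPa, n = 0.929
  sample Q: E = 204.8, α = 12.1, σ_y = 228.0 → σ = 205 MPa, n = 1.11
  sample A: E = 129.0, α = 1.38, σ_y = 534.0 → σ = 14.7 MPa, n = 36.2
  sample R: E = 419.0, α = 4.55, σ_y = 538.0 → σ = 158 MPa, n = 3.41
Smallest n: sample D with n = 0.929.

sample D, n = 0.929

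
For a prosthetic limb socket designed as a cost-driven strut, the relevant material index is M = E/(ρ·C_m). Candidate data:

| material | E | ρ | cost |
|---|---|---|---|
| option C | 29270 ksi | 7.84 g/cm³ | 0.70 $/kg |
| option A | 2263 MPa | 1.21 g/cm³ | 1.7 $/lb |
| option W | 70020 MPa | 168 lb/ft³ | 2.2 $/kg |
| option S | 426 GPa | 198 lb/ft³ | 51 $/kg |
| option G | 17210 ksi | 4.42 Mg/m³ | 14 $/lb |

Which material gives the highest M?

Putting every candidate on a common basis:
  option C: E = 201.8 GPa, ρ = 7840 kg/m³, cost = 0.7000 $/kg
  option A: E = 2.263 GPa, ρ = 1210 kg/m³, cost = 3.748 $/kg
  option W: E = 70.02 GPa, ρ = 2691 kg/m³, cost = 2.200 $/kg
  option S: E = 426.0 GPa, ρ = 3172 kg/m³, cost = 51.00 $/kg
  option G: E = 118.7 GPa, ρ = 4420 kg/m³, cost = 30.86 $/kg
  option C: M = 36.8 MN·m per $
  option W: M = 11.8 MN·m per $
  option S: M = 2.63 MN·m per $
  option G: M = 0.870 MN·m per $
  option A: M = 0.499 MN·m per $
Highest index: option C.

option C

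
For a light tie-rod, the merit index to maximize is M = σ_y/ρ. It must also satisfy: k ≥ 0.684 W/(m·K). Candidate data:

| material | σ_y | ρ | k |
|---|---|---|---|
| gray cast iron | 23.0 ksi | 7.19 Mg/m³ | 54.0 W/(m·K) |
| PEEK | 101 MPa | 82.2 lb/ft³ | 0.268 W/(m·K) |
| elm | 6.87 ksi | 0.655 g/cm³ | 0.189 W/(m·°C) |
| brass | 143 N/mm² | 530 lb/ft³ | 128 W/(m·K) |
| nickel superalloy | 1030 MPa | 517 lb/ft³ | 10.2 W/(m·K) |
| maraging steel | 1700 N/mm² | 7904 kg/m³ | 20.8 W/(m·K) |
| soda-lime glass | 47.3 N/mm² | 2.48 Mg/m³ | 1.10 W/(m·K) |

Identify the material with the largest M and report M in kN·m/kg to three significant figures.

maraging steel, M = 215 kN·m/kg

Screen on constraints: k ≥ 0.684 W/(m·K). Survivors: gray cast iron, brass, nickel superalloy, maraging steel, soda-lime glass.
Convert each candidate to consistent units, then evaluate M:
  gray cast iron: σ_y = 158.6 MPa, ρ = 7190 kg/m³
  brass: σ_y = 143.0 MPa, ρ = 8490 kg/m³
  nickel superalloy: σ_y = 1030 MPa, ρ = 8282 kg/m³
  maraging steel: σ_y = 1700 MPa, ρ = 7904 kg/m³
  soda-lime glass: σ_y = 47.30 MPa, ρ = 2480 kg/m³
  maraging steel: M = 215 kN·m/kg
  nickel superalloy: M = 124 kN·m/kg
  gray cast iron: M = 22.1 kN·m/kg
  soda-lime glass: M = 19.1 kN·m/kg
  brass: M = 16.8 kN·m/kg
Maraging steel has the largest M.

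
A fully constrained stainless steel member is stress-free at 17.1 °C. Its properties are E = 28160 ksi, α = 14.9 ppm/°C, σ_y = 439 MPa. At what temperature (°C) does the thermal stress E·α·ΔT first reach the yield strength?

169 °C

E = 28160 ksi = 194.2 GPa.
E·α·ΔT = 439.0 MPa ⇒ ΔT = 439.0 / (194.2×10³ × 14.9×10⁻⁶) = 151.7 K.
T = 17.1 + 151.7 = 168.8 °C.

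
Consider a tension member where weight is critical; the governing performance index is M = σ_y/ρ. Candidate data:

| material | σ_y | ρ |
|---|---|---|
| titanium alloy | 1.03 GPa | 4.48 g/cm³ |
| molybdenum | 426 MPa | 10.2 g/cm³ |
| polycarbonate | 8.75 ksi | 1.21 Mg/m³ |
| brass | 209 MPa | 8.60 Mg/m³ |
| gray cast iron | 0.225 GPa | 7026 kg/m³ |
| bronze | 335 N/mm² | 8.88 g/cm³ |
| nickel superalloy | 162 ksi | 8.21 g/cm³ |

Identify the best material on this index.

titanium alloy

Convert each candidate to consistent units, then evaluate M:
  titanium alloy: σ_y = 1030 MPa, ρ = 4480 kg/m³
  molybdenum: σ_y = 426.0 MPa, ρ = 10200 kg/m³
  polycarbonate: σ_y = 60.33 MPa, ρ = 1210 kg/m³
  brass: σ_y = 209.0 MPa, ρ = 8600 kg/m³
  gray cast iron: σ_y = 225.0 MPa, ρ = 7026 kg/m³
  bronze: σ_y = 335.0 MPa, ρ = 8880 kg/m³
  nickel superalloy: σ_y = 1117 MPa, ρ = 8210 kg/m³
  titanium alloy: M = 230 kN·m/kg
  nickel superalloy: M = 136 kN·m/kg
  polycarbonate: M = 49.9 kN·m/kg
  molybdenum: M = 41.8 kN·m/kg
  bronze: M = 37.7 kN·m/kg
  gray cast iron: M = 32.0 kN·m/kg
  brass: M = 24.3 kN·m/kg
Titanium alloy has the largest M.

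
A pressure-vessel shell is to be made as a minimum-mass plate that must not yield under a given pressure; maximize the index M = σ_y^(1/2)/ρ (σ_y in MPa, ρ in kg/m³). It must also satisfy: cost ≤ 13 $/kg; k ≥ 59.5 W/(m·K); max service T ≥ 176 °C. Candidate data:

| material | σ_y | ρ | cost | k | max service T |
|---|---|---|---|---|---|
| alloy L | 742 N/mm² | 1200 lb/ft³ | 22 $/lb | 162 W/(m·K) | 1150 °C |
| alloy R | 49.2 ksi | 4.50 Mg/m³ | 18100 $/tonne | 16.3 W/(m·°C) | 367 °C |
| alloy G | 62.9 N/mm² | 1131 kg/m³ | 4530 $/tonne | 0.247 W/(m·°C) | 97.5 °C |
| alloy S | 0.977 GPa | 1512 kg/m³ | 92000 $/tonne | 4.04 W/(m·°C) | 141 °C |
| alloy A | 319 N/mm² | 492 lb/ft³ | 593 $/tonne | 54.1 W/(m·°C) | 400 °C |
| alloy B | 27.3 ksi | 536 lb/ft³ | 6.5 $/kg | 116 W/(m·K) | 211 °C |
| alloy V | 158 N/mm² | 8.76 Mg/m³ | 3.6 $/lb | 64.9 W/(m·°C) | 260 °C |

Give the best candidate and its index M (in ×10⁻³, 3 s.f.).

Screen on constraints: cost ≤ 13 $/kg; k ≥ 59.5 W/(m·K); max service T ≥ 176 °C. Survivors: alloy B, alloy V.
Convert each candidate to consistent units, then evaluate M:
  alloy B: σ_y = 188.2 MPa, ρ = 8586 kg/m³
  alloy V: σ_y = 158.0 MPa, ρ = 8760 kg/m³
  alloy B: M = 1.60×10⁻³
  alloy V: M = 1.43×10⁻³
Alloy B ranks first.

alloy B, M = 1.60×10⁻³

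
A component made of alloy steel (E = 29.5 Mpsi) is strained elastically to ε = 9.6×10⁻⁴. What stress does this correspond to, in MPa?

E = 29.5 Mpsi = 203.4 GPa.
σ = E·ε = 203400 MPa × 9.6×10⁻⁴ = 195 MPa.

195 MPa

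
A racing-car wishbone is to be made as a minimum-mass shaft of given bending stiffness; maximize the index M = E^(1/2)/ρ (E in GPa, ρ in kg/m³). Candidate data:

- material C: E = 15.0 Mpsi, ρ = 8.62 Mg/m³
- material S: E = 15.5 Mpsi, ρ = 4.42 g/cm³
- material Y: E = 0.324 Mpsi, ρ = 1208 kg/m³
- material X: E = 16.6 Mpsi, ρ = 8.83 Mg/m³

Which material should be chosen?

In SI units:
  material C: E = 103.4 GPa, ρ = 8620 kg/m³
  material S: E = 106.9 GPa, ρ = 4420 kg/m³
  material Y: E = 2.234 GPa, ρ = 1208 kg/m³
  material X: E = 114.5 GPa, ρ = 8830 kg/m³
  material S: M = 2.34×10⁻³
  material Y: M = 1.24×10⁻³
  material X: M = 1.21×10⁻³
  material C: M = 1.18×10⁻³
The maximum is for material S.

material S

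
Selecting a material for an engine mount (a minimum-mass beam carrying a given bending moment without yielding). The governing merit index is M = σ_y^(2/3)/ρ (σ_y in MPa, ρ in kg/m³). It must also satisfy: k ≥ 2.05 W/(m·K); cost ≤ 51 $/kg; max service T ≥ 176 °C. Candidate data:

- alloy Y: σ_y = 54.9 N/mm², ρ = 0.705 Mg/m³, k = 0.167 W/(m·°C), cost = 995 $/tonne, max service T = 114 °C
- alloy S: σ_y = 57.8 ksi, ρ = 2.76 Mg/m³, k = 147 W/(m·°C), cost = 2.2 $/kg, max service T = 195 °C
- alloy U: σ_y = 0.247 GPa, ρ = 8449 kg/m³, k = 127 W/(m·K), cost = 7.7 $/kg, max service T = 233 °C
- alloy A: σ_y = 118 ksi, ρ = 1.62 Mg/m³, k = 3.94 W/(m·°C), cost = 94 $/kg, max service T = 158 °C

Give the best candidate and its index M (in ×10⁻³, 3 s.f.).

Screen on constraints: k ≥ 2.05 W/(m·K); cost ≤ 51 $/kg; max service T ≥ 176 °C. Survivors: alloy S, alloy U.
Normalizing units and computing the index:
  alloy S: σ_y = 398.5 MPa, ρ = 2760 kg/m³
  alloy U: σ_y = 247.0 MPa, ρ = 8449 kg/m³
  alloy S: M = 19.6×10⁻³
  alloy U: M = 4.66×10⁻³
The maximum is for alloy S.

alloy S, M = 19.6×10⁻³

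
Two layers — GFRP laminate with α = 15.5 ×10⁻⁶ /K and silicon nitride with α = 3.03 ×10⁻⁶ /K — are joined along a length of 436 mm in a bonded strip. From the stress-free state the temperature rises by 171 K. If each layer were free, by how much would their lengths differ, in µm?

930 µm

Δα = |15.5 − 3.03|×10⁻⁶/K = 12.5×10⁻⁶/K.
ΔL_mismatch = Δα·L·ΔT = 12.5×10⁻⁶ × 436.0 mm × 171.0 K = 930 µm.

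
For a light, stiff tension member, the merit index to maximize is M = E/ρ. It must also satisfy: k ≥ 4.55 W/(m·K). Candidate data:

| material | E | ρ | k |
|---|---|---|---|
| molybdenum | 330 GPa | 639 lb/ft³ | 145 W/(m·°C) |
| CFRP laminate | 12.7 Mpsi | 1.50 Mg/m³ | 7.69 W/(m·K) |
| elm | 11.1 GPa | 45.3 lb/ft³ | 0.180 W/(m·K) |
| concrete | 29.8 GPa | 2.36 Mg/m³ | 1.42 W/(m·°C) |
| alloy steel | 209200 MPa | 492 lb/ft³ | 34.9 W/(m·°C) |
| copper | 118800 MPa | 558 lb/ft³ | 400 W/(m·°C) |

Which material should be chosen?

Screen on constraints: k ≥ 4.55 W/(m·K). Survivors: molybdenum, CFRP laminate, alloy steel, copper.
Convert each candidate to consistent units, then evaluate M:
  molybdenum: E = 330.0 GPa, ρ = 10240 kg/m³
  CFRP laminate: E = 87.56 GPa, ρ = 1500 kg/m³
  alloy steel: E = 209.2 GPa, ρ = 7881 kg/m³
  copper: E = 118.8 GPa, ρ = 8938 kg/m³
  CFRP laminate: M = 58.4 MN·m/kg
  molybdenum: M = 32.2 MN·m/kg
  alloy steel: M = 26.5 MN·m/kg
  copper: M = 13.3 MN·m/kg
Highest index: CFRP laminate.

CFRP laminate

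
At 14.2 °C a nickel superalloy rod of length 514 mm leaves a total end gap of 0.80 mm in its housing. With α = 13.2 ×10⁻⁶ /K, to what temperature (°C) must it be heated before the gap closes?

α·L₀·ΔT = 0.8 mm ⇒ ΔT = 0.8 / (13.2×10⁻⁶ × 514.0) = 117.9 K.
T = 14.2 + 117.9 = 132.1 °C.

132 °C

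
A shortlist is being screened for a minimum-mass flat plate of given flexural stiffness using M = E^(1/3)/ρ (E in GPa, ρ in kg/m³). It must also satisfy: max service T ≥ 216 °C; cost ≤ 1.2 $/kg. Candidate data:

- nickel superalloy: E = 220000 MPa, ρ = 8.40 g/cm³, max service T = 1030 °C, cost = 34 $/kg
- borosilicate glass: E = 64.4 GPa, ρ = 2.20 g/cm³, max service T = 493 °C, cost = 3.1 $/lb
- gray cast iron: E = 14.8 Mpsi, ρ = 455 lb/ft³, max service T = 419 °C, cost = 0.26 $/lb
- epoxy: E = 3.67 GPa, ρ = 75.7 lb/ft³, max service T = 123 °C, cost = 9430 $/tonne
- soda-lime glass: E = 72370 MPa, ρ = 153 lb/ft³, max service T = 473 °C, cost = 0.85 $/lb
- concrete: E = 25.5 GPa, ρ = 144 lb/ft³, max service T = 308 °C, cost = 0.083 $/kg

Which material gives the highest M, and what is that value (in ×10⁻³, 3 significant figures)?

concrete, M = 1.28×10⁻³

Screen on constraints: max service T ≥ 216 °C; cost ≤ 1.2 $/kg. Survivors: gray cast iron, concrete.
Convert each candidate to consistent units, then evaluate M:
  gray cast iron: E = 102.0 GPa, ρ = 7288 kg/m³
  concrete: E = 25.50 GPa, ρ = 2307 kg/m³
  concrete: M = 1.28×10⁻³
  gray cast iron: M = 0.641×10⁻³
The maximum is for concrete.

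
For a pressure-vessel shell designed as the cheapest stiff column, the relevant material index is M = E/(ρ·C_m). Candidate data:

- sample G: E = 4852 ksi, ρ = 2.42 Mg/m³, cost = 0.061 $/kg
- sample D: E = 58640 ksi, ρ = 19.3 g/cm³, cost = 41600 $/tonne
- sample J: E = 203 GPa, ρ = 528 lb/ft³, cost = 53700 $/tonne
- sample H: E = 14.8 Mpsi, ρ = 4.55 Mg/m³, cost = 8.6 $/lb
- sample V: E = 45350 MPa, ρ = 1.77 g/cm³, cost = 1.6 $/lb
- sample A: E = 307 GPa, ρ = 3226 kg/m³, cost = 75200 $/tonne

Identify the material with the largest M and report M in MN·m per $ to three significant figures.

In SI units:
  sample G: E = 33.45 GPa, ρ = 2420 kg/m³, cost = 0.06100 $/kg
  sample D: E = 404.3 GPa, ρ = 19300 kg/m³, cost = 41.60 $/kg
  sample J: E = 203.0 GPa, ρ = 8458 kg/m³, cost = 53.70 $/kg
  sample H: E = 102.0 GPa, ρ = 4550 kg/m³, cost = 18.96 $/kg
  sample V: E = 45.35 GPa, ρ = 1770 kg/m³, cost = 3.527 $/kg
  sample A: E = 307.0 GPa, ρ = 3226 kg/m³, cost = 75.20 $/kg
  sample G: M = 227 MN·m per $
  sample V: M = 7.26 MN·m per $
  sample A: M = 1.27 MN·m per $
  sample H: M = 1.18 MN·m per $
  sample D: M = 0.504 MN·m per $
  sample J: M = 0.447 MN·m per $
The maximum is for sample G.

sample G, M = 227 MN·m per $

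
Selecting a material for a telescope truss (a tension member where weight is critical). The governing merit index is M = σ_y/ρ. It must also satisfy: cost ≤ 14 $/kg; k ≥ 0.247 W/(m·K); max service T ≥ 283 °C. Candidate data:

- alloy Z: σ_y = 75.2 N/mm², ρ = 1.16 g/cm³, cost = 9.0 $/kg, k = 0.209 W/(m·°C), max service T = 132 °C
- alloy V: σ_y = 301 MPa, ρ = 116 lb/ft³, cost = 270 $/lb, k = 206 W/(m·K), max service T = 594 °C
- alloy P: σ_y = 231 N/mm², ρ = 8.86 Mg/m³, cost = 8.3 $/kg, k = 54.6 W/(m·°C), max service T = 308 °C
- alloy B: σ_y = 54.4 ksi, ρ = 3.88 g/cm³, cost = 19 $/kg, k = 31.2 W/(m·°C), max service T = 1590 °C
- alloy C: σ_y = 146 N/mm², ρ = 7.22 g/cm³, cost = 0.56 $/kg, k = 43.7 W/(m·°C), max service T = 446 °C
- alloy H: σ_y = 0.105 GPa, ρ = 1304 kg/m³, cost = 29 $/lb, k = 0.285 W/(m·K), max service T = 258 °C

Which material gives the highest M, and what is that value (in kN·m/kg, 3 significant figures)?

Screen on constraints: cost ≤ 14 $/kg; k ≥ 0.247 W/(m·K); max service T ≥ 283 °C. Survivors: alloy P, alloy C.
Normalizing units and computing the index:
  alloy P: σ_y = 231.0 MPa, ρ = 8860 kg/m³
  alloy C: σ_y = 146.0 MPa, ρ = 7220 kg/m³
  alloy P: M = 26.1 kN·m/kg
  alloy C: M = 20.2 kN·m/kg
Alloy P ranks first.

alloy P, M = 26.1 kN·m/kg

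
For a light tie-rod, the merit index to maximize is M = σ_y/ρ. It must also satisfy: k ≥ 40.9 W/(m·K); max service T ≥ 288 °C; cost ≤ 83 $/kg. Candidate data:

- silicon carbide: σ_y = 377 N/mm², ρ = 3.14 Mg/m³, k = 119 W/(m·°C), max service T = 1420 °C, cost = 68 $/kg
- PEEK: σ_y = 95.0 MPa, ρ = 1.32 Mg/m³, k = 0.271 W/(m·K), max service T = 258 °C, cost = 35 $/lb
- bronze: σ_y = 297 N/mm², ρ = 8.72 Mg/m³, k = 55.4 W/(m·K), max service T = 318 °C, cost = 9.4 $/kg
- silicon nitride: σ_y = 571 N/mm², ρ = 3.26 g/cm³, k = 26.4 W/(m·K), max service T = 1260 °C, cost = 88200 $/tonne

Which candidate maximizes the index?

Screen on constraints: k ≥ 40.9 W/(m·K); max service T ≥ 288 °C; cost ≤ 83 $/kg. Survivors: silicon carbide, bronze.
Putting every candidate on a common basis:
  silicon carbide: σ_y = 377.0 MPa, ρ = 3140 kg/m³
  bronze: σ_y = 297.0 MPa, ρ = 8720 kg/m³
  silicon carbide: M = 120 kN·m/kg
  bronze: M = 34.1 kN·m/kg
Silicon carbide ranks first.

silicon carbide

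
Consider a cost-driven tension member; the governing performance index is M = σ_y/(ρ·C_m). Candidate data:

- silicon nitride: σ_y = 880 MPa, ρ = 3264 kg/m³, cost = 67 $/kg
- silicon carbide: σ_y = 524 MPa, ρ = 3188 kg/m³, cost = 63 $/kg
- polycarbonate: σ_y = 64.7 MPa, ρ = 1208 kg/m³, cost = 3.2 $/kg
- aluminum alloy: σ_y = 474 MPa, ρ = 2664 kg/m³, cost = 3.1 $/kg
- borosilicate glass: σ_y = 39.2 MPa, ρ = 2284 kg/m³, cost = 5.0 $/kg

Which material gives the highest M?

Per-candidate index values:
  aluminum alloy: M = 57.4 kN·m per $
  polycarbonate: M = 16.7 kN·m per $
  silicon nitride: M = 4.02 kN·m per $
  borosilicate glass: M = 3.43 kN·m per $
  silicon carbide: M = 2.61 kN·m per $
Highest index: aluminum alloy.

aluminum alloy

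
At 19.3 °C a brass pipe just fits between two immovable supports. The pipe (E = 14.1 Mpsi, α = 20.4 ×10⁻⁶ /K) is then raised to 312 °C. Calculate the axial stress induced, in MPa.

E = 14.1 Mpsi = 97.22 GPa.
ΔT = 292.7 K. Constrained thermal stress σ = E·α·ΔT = 97.22×10³ MPa × 20.4×10⁻⁶ × 292.7 = 580 MPa (compressive).

580 MPa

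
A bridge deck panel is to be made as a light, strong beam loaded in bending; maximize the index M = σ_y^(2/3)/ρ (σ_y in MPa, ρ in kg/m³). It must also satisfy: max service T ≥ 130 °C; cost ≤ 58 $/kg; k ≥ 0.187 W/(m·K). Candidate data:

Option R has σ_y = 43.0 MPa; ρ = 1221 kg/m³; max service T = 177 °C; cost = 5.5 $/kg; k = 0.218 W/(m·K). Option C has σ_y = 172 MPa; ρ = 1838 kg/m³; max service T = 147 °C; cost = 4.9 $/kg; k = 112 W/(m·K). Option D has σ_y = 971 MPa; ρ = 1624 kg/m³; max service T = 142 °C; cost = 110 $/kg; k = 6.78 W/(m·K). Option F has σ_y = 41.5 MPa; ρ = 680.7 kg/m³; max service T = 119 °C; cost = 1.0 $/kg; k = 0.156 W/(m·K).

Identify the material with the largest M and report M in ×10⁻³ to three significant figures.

option C, M = 16.8×10⁻³

Screen on constraints: max service T ≥ 130 °C; cost ≤ 58 $/kg; k ≥ 0.187 W/(m·K). Survivors: option R, option C.
Computing M directly (units already consistent):
  option C: M = 16.8×10⁻³
  option R: M = 10.1×10⁻³
The maximum is for option C.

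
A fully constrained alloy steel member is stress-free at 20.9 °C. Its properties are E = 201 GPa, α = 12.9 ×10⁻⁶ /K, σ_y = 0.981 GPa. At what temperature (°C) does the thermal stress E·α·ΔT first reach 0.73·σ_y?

σ_y = 0.981 GPa = 981.0 MPa.
E·α·ΔT = 716.1 MPa ⇒ ΔT = 716.1 / (201.0×10³ × 12.9×10⁻⁶) = 276.2 K.
T = 20.9 + 276.2 = 297.1 °C.

297 °C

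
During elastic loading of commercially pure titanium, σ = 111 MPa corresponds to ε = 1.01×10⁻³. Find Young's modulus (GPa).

E = σ/ε = 111 MPa / 1.01×10⁻³ = 109900 MPa = 110 GPa.

110 GPa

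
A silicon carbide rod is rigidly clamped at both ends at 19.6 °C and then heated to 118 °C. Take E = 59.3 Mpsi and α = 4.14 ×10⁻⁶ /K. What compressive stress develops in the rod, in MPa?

167 MPa

E = 59.3 Mpsi = 408.9 GPa.
ΔT = 98.40 K. Constrained thermal stress σ = E·α·ΔT = 408.9×10³ MPa × 4.14×10⁻⁶ × 98.40 = 167 MPa (compressive).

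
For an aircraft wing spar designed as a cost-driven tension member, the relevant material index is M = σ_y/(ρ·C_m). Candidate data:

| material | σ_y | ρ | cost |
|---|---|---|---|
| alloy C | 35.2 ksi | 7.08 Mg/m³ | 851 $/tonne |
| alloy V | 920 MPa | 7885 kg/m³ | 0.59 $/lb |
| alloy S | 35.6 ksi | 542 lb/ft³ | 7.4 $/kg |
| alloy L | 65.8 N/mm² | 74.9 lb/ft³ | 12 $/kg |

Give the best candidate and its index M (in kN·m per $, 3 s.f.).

alloy V, M = 89.7 kN·m per $

After converting to SI:
  alloy C: σ_y = 242.7 MPa, ρ = 7080 kg/m³, cost = 0.8510 $/kg
  alloy V: σ_y = 920.0 MPa, ρ = 7885 kg/m³, cost = 1.301 $/kg
  alloy S: σ_y = 245.5 MPa, ρ = 8682 kg/m³, cost = 7.400 $/kg
  alloy L: σ_y = 65.80 MPa, ρ = 1200 kg/m³, cost = 12.00 $/kg
  alloy V: M = 89.7 kN·m per $
  alloy C: M = 40.3 kN·m per $
  alloy L: M = 4.57 kN·m per $
  alloy S: M = 3.82 kN·m per $
Alloy V has the largest M.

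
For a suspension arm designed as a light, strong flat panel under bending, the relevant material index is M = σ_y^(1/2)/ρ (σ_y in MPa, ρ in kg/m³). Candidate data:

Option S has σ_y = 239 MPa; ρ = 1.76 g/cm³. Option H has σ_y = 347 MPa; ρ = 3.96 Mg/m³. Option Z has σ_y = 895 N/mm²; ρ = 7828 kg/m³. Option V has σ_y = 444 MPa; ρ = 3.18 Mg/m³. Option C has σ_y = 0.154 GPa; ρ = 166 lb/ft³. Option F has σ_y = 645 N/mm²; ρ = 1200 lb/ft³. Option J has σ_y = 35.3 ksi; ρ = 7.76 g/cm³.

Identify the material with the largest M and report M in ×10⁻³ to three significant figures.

In SI units:
  option S: σ_y = 239.0 MPa, ρ = 1760 kg/m³
  option H: σ_y = 347.0 MPa, ρ = 3960 kg/m³
  option Z: σ_y = 895.0 MPa, ρ = 7828 kg/m³
  option V: σ_y = 444.0 MPa, ρ = 3180 kg/m³
  option C: σ_y = 154.0 MPa, ρ = 2659 kg/m³
  option F: σ_y = 645.0 MPa, ρ = 19220 kg/m³
  option J: σ_y = 243.4 MPa, ρ = 7760 kg/m³
  option S: M = 8.78×10⁻³
  option V: M = 6.63×10⁻³
  option H: M = 4.70×10⁻³
  option C: M = 4.67×10⁻³
  option Z: M = 3.82×10⁻³
  option J: M = 2.01×10⁻³
  option F: M = 1.32×10⁻³
Highest index: option S.

option S, M = 8.78×10⁻³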